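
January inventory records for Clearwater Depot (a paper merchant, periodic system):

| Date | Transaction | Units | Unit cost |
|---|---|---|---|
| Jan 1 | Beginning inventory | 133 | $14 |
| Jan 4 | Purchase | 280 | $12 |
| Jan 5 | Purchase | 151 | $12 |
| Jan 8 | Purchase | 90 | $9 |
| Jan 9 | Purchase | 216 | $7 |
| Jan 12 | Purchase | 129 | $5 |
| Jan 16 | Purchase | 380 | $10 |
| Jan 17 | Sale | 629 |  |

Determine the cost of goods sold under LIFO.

COGS = $5,285

Jan 17, 629 sold [LIFO — newest first]: 380 @ $10 + 129 @ $5 + 120 @ $7 = $5,285
Ending inventory: 133 @ $14 + 280 @ $12 + 151 @ $12 + 90 @ $9 + 96 @ $7 = $8,516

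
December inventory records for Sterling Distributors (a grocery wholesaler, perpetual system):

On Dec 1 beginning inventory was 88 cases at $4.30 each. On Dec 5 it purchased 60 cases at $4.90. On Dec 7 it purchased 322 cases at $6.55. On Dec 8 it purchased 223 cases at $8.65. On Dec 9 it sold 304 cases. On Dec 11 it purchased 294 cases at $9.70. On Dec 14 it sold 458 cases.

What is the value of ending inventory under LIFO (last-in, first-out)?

Ending inventory = $1,176.75

Dec 9, 304 sold [LIFO — newest first]: 223 @ $8.65 + 81 @ $6.55 = $2,459.50
Dec 14, 458 sold [LIFO — newest first]: 294 @ $9.70 + 164 @ $6.55 = $3,926.00
Total COGS = $2,459.50 + $3,926.00 = $6,385.50
Ending inventory: 88 @ $4.30 + 60 @ $4.90 + 77 @ $6.55 = $1,176.75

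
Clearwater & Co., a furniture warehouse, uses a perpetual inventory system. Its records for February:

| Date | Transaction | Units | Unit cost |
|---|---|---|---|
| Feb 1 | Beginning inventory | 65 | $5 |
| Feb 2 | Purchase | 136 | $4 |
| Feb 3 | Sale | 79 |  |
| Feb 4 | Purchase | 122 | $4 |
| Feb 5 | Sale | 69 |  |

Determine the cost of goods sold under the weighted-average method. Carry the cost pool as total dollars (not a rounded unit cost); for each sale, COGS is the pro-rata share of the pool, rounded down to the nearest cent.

COGS = $628.69

After Feb 1: 65 on hand, pool $325.00 (≈ $5.0000 each)
After Feb 2: 201 on hand, pool $869.00 (≈ $4.3234 each)
Feb 3, sell 79: 79/201 × $869.00 → $341.54
After Feb 4: 244 on hand, pool $1,015.46 (≈ $4.1617 each)
Feb 5, sell 69: 69/244 × $1,015.46 → $287.15
Total COGS = $341.54 + $287.15 = $628.69
Ending inventory (cost pool remaining) = $728.31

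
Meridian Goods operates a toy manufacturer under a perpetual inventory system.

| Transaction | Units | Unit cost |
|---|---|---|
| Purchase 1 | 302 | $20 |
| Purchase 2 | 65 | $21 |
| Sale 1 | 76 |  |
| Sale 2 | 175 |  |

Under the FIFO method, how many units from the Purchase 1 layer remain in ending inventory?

51

Sale 1 (76) [FIFO — oldest first]: 76 @ $20 = $1,520
Sale 2 (175) [FIFO — oldest first]: 175 @ $20 = $3,500
Total COGS = $1,520 + $3,500 = $5,020
Ending inventory: 51 @ $20 + 65 @ $21 = $2,385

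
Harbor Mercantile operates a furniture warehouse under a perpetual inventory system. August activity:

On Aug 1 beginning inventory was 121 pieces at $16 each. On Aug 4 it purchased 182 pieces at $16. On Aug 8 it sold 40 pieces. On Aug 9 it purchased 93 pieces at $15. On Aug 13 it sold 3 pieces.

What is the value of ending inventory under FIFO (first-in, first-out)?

Ending inventory = $5,555

Aug 8, 40 sold [FIFO — oldest first]: 40 @ $16 = $640
Aug 13, 3 sold [FIFO — oldest first]: 3 @ $16 = $48
Total COGS = $640 + $48 = $688
Ending inventory: 78 @ $16 + 182 @ $16 + 93 @ $15 = $5,555
Check: goods available $6,243 = COGS $688 + ending $5,555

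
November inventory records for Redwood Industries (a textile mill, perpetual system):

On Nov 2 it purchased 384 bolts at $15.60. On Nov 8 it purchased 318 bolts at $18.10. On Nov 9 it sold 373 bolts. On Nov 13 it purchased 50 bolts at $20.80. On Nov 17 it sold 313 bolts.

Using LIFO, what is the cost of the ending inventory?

Ending inventory = $1,029.60

Nov 9, 373 sold [LIFO — newest first]: 318 @ $18.10 + 55 @ $15.60 = $6,613.80
Nov 17, 313 sold [LIFO — newest first]: 50 @ $20.80 + 263 @ $15.60 = $5,142.80
Total COGS = $6,613.80 + $5,142.80 = $11,756.60
Ending inventory: 66 @ $15.60 = $1,029.60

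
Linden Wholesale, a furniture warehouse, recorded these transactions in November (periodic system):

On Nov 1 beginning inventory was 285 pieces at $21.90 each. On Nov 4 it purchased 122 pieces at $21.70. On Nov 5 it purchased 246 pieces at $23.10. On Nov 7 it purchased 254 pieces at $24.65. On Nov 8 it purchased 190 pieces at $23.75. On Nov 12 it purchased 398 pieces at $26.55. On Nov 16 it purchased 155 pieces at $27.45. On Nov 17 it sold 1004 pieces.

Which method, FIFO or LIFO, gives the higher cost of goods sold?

LIFO

FIFO COGS: 285 @ $21.90 + 122 @ $21.70 + 246 @ $23.10 + 254 @ $24.65 + 97 @ $23.75 = $23,136.35
LIFO COGS: 155 @ $27.45 + 398 @ $26.55 + 190 @ $23.75 + 254 @ $24.65 + 7 @ $23.10 = $25,756.95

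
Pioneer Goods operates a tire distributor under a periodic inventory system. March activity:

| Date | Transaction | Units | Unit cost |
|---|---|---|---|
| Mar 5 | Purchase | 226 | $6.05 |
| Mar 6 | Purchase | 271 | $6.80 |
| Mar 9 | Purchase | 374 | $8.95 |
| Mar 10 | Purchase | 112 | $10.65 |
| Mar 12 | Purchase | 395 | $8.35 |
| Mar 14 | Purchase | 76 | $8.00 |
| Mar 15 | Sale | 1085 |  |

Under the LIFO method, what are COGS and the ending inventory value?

COGS = $9,316.75; ending inventory = $2,339.70

Mar 15, 1085 sold [LIFO — newest first]: 76 @ $8.00 + 395 @ $8.35 + 112 @ $10.65 + 374 @ $8.95 + 128 @ $6.80 = $9,316.75
Ending inventory: 226 @ $6.05 + 143 @ $6.80 = $2,339.70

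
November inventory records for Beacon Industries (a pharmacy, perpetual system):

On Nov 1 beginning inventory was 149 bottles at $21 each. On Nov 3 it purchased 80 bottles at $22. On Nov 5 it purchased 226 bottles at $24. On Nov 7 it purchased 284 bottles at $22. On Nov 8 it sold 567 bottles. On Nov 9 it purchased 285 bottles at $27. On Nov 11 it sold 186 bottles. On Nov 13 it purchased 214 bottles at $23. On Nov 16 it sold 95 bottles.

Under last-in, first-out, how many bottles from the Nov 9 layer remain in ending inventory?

Nov 8, 567 sold [LIFO — newest first]: 284 @ $22 + 226 @ $24 + 57 @ $22 = $12,926
Nov 11, 186 sold [LIFO — newest first]: 186 @ $27 = $5,022
Nov 16, 95 sold [LIFO — newest first]: 95 @ $23 = $2,185
Total COGS = $12,926 + $5,022 + $2,185 = $20,133
Ending inventory: 149 @ $21 + 23 @ $22 + 99 @ $27 + 119 @ $23 = $9,045

99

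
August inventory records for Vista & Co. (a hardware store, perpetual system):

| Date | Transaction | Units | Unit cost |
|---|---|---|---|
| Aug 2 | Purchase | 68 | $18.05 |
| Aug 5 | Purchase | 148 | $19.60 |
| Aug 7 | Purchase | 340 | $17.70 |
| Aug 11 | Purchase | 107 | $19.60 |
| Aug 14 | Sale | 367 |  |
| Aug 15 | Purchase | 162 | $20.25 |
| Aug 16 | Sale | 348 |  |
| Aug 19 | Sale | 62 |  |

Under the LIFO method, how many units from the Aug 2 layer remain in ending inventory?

48

Aug 14, 367 sold [LIFO — newest first]: 107 @ $19.60 + 260 @ $17.70 = $6,699.20
Aug 16, 348 sold [LIFO — newest first]: 162 @ $20.25 + 80 @ $17.70 + 106 @ $19.60 = $6,774.10
Aug 19, 62 sold [LIFO — newest first]: 42 @ $19.60 + 20 @ $18.05 = $1,184.20
Total COGS = $6,699.20 + $6,774.10 + $1,184.20 = $14,657.50
Ending inventory: 48 @ $18.05 = $866.40
Check: goods available $15,523.90 = COGS $14,657.50 + ending $866.40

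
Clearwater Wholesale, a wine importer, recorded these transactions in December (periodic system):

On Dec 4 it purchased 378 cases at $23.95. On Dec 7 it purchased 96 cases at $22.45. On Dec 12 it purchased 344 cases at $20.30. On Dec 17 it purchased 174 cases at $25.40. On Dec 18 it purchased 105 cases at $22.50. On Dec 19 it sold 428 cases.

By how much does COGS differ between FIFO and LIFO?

FIFO COGS: 378 @ $23.95 + 50 @ $22.45 = $10,175.60
LIFO COGS: 105 @ $22.50 + 174 @ $25.40 + 149 @ $20.30 = $9,806.80
Difference = |$10,175.60 − $9,806.80| = $368.80

$368.80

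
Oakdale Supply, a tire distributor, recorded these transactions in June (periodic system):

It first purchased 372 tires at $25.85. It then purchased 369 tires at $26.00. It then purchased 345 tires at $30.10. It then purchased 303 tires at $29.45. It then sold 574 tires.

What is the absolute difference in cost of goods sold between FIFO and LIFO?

FIFO COGS: 372 @ $25.85 + 202 @ $26.00 = $14,868.20
LIFO COGS: 303 @ $29.45 + 271 @ $30.10 = $17,080.45
Difference = |$14,868.20 − $17,080.45| = $2,212.25

$2,212.25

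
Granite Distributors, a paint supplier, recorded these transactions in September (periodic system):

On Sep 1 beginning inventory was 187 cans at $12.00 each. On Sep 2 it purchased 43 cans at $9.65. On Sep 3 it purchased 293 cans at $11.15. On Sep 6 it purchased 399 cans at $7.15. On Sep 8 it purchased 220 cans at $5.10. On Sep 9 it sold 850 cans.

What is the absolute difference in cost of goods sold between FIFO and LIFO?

FIFO COGS: 187 @ $12.00 + 43 @ $9.65 + 293 @ $11.15 + 327 @ $7.15 = $8,263.95
LIFO COGS: 220 @ $5.10 + 399 @ $7.15 + 231 @ $11.15 = $6,550.50
Difference = |$8,263.95 − $6,550.50| = $1,713.45

$1,713.45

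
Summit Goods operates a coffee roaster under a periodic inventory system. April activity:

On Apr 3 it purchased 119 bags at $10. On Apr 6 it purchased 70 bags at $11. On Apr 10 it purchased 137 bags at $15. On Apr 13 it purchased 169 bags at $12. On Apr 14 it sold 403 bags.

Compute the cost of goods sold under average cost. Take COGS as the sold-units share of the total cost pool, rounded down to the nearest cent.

Apr 14, sell 403: 403/495 × $6,043.00 → $4,919.85
Ending inventory (cost pool remaining) = $1,123.15

COGS = $4,919.85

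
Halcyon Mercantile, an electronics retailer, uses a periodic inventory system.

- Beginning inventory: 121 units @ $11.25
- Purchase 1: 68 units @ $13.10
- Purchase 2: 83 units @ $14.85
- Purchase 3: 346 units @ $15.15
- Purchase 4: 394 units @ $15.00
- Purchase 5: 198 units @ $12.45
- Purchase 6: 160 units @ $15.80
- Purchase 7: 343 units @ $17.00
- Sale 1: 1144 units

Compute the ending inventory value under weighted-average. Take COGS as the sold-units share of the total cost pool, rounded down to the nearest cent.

Sale 1, sell 1144: 1144/1713 × $25,460.60 → $17,003.45
Ending inventory (cost pool remaining) = $8,457.15

Ending inventory = $8,457.15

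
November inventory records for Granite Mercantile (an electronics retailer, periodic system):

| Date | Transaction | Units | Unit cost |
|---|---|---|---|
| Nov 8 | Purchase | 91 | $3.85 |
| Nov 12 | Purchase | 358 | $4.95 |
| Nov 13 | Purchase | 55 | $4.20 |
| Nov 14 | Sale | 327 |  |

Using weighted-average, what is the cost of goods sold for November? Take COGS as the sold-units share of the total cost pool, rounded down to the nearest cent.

Nov 14, sell 327: 327/504 × $2,353.45 → $1,526.94
Ending inventory (cost pool remaining) = $826.51

COGS = $1,526.94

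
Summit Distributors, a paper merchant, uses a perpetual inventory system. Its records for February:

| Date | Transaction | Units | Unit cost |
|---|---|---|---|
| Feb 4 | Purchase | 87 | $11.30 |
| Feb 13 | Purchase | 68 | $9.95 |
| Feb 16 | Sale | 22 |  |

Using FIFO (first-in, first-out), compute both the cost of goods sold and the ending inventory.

COGS = $248.60; ending inventory = $1,411.10

Feb 16, 22 sold [FIFO — oldest first]: 22 @ $11.30 = $248.60
Ending inventory: 65 @ $11.30 + 68 @ $9.95 = $1,411.10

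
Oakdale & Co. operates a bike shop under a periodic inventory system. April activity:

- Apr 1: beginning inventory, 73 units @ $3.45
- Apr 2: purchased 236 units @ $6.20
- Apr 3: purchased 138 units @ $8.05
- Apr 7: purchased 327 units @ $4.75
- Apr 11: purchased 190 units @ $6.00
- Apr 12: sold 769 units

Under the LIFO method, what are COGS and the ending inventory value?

COGS = $4,510.95; ending inventory = $1,008.25

Apr 12, 769 sold [LIFO — newest first]: 190 @ $6.00 + 327 @ $4.75 + 138 @ $8.05 + 114 @ $6.20 = $4,510.95
Ending inventory: 73 @ $3.45 + 122 @ $6.20 = $1,008.25
Check: goods available $5,519.20 = COGS $4,510.95 + ending $1,008.25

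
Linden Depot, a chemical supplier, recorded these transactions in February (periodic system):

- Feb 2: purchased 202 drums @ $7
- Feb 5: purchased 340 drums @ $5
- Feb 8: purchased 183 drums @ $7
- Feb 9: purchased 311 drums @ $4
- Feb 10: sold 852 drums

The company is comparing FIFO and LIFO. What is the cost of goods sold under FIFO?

COGS = $4,903

FIFO COGS: 202 @ $7 + 340 @ $5 + 183 @ $7 + 127 @ $4 = $4,903
LIFO COGS: 311 @ $4 + 183 @ $7 + 340 @ $5 + 18 @ $7 = $4,351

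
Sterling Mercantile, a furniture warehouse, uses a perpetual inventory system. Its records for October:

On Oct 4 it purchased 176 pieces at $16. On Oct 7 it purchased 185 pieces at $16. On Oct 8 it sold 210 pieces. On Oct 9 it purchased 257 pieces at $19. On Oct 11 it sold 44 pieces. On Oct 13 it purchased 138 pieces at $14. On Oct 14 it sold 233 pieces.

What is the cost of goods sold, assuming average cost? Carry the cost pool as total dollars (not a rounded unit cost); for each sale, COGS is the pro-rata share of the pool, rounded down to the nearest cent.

After Oct 4: 176 on hand, pool $2,816.00 (≈ $16.0000 each)
After Oct 7: 361 on hand, pool $5,776.00 (≈ $16.0000 each)
Oct 8, sell 210: 210/361 × $5,776.00 → $3,360.00
After Oct 9: 408 on hand, pool $7,299.00 (≈ $17.8897 each)
Oct 11, sell 44: 44/408 × $7,299.00 → $787.14
After Oct 13: 502 on hand, pool $8,443.86 (≈ $16.8204 each)
Oct 14, sell 233: 233/502 × $8,443.86 → $3,919.16
Total COGS = $3,360.00 + $787.14 + $3,919.16 = $8,066.30
Ending inventory (cost pool remaining) = $4,524.70

COGS = $8,066.30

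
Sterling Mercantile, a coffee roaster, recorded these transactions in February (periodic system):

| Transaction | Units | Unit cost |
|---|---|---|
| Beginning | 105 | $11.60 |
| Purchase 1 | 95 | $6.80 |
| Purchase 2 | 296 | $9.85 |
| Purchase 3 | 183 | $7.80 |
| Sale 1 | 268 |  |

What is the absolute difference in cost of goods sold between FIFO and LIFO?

$269.15

FIFO COGS: 105 @ $11.60 + 95 @ $6.80 + 68 @ $9.85 = $2,533.80
LIFO COGS: 183 @ $7.80 + 85 @ $9.85 = $2,264.65
Difference = |$2,533.80 − $2,264.65| = $269.15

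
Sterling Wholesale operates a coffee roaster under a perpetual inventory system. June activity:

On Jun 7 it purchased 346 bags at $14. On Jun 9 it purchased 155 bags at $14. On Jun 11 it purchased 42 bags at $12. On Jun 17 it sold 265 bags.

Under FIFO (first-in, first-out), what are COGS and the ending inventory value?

COGS = $3,710; ending inventory = $3,808

Jun 17, 265 sold [FIFO — oldest first]: 265 @ $14 = $3,710
Ending inventory: 81 @ $14 + 155 @ $14 + 42 @ $12 = $3,808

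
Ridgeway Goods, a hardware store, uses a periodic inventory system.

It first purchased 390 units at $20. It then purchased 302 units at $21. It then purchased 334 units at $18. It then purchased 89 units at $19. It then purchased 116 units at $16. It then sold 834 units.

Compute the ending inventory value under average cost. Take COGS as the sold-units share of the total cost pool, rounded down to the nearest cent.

Ending inventory = $7,643.63

Sale 1, sell 834: 834/1231 × $23,701.00 → $16,057.37
Ending inventory (cost pool remaining) = $7,643.63
Check: goods available $23,701.00 = COGS $16,057.37 + ending $7,643.63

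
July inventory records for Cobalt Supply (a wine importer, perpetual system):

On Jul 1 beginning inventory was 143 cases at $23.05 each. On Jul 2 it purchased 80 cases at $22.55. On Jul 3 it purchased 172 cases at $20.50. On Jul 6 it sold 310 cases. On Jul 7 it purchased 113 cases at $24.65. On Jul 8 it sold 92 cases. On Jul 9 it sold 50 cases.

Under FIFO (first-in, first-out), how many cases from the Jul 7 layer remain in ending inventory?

Jul 6, 310 sold [FIFO — oldest first]: 143 @ $23.05 + 80 @ $22.55 + 87 @ $20.50 = $6,883.65
Jul 8, 92 sold [FIFO — oldest first]: 85 @ $20.50 + 7 @ $24.65 = $1,915.05
Jul 9, 50 sold [FIFO — oldest first]: 50 @ $24.65 = $1,232.50
Total COGS = $6,883.65 + $1,915.05 + $1,232.50 = $10,031.20
Ending inventory: 56 @ $24.65 = $1,380.40

56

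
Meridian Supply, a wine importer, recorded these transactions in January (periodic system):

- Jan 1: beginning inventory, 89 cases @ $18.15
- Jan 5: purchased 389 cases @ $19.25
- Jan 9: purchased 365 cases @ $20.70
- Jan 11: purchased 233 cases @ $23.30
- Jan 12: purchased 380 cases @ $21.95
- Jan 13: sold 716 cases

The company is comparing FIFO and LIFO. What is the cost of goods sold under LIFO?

FIFO COGS: 89 @ $18.15 + 389 @ $19.25 + 238 @ $20.70 = $14,030.20
LIFO COGS: 380 @ $21.95 + 233 @ $23.30 + 103 @ $20.70 = $15,902.00

COGS = $15,902.00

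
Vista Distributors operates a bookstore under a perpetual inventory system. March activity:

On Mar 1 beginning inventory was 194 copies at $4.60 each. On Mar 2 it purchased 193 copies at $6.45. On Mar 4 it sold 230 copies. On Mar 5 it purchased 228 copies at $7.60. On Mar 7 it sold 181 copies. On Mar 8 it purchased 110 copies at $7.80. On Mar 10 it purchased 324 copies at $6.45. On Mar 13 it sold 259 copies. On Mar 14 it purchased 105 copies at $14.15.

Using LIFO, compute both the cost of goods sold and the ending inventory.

COGS = $4,461.20; ending inventory = $3,842.40

Mar 4, 230 sold [LIFO — newest first]: 193 @ $6.45 + 37 @ $4.60 = $1,415.05
Mar 7, 181 sold [LIFO — newest first]: 181 @ $7.60 = $1,375.60
Mar 13, 259 sold [LIFO — newest first]: 259 @ $6.45 = $1,670.55
Total COGS = $1,415.05 + $1,375.60 + $1,670.55 = $4,461.20
Ending inventory: 157 @ $4.60 + 47 @ $7.60 + 110 @ $7.80 + 65 @ $6.45 + 105 @ $14.15 = $3,842.40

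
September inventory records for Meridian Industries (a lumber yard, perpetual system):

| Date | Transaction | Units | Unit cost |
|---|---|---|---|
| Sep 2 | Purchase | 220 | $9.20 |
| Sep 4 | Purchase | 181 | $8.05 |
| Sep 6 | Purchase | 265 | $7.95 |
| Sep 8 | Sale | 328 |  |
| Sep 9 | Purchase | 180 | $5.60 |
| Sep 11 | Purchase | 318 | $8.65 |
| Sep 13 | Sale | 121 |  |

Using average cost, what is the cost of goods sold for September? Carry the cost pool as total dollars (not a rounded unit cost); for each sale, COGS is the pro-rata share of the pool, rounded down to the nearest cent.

COGS = $3,706.41

After Sep 2: 220 on hand, pool $2,024.00 (≈ $9.2000 each)
After Sep 4: 401 on hand, pool $3,481.05 (≈ $8.6809 each)
After Sep 6: 666 on hand, pool $5,587.80 (≈ $8.3901 each)
Sep 8, sell 328: 328/666 × $5,587.80 → $2,751.94
After Sep 9: 518 on hand, pool $3,843.86 (≈ $7.4206 each)
After Sep 11: 836 on hand, pool $6,594.56 (≈ $7.8882 each)
Sep 13, sell 121: 121/836 × $6,594.56 → $954.47
Total COGS = $2,751.94 + $954.47 = $3,706.41
Ending inventory (cost pool remaining) = $5,640.09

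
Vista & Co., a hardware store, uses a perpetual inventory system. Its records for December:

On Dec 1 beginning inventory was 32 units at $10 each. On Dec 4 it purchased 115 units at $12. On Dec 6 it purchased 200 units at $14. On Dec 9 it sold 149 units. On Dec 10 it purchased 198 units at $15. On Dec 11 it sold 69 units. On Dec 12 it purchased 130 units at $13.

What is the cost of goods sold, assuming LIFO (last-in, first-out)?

COGS = $3,121

Dec 9, 149 sold [LIFO — newest first]: 149 @ $14 = $2,086
Dec 11, 69 sold [LIFO — newest first]: 69 @ $15 = $1,035
Total COGS = $2,086 + $1,035 = $3,121
Ending inventory: 32 @ $10 + 115 @ $12 + 51 @ $14 + 129 @ $15 + 130 @ $13 = $6,039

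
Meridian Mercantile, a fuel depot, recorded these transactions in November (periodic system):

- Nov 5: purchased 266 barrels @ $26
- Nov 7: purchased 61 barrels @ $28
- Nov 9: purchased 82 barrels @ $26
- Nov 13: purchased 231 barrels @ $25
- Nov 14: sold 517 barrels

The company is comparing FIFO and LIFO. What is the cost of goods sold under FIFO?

COGS = $13,456

FIFO COGS: 266 @ $26 + 61 @ $28 + 82 @ $26 + 108 @ $25 = $13,456
LIFO COGS: 231 @ $25 + 82 @ $26 + 61 @ $28 + 143 @ $26 = $13,333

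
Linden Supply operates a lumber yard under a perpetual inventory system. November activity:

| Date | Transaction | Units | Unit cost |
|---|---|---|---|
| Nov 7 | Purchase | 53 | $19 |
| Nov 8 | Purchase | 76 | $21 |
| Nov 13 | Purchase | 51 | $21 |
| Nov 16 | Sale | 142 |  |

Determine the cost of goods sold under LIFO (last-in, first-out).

COGS = $2,952

Nov 16, 142 sold [LIFO — newest first]: 51 @ $21 + 76 @ $21 + 15 @ $19 = $2,952
Ending inventory: 38 @ $19 = $722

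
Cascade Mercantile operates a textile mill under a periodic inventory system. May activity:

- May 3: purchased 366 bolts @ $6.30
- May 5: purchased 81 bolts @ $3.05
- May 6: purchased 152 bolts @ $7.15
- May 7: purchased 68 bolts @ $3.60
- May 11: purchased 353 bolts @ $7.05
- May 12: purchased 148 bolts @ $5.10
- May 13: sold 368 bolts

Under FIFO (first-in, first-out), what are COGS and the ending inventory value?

May 13, 368 sold [FIFO — oldest first]: 366 @ $6.30 + 2 @ $3.05 = $2,311.90
Ending inventory: 79 @ $3.05 + 152 @ $7.15 + 68 @ $3.60 + 353 @ $7.05 + 148 @ $5.10 = $4,816.00

COGS = $2,311.90; ending inventory = $4,816.00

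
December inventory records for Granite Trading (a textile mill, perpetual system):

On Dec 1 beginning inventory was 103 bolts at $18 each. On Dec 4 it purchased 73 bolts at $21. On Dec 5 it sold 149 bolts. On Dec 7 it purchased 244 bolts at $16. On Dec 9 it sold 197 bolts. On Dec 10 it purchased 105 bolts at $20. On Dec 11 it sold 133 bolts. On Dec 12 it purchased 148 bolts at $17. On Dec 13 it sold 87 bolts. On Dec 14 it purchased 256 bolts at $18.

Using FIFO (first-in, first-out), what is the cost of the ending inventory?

Dec 5, 149 sold [FIFO — oldest first]: 103 @ $18 + 46 @ $21 = $2,820
Dec 9, 197 sold [FIFO — oldest first]: 27 @ $21 + 170 @ $16 = $3,287
Dec 11, 133 sold [FIFO — oldest first]: 74 @ $16 + 59 @ $20 = $2,364
Dec 13, 87 sold [FIFO — oldest first]: 46 @ $20 + 41 @ $17 = $1,617
Total COGS = $2,820 + $3,287 + $2,364 + $1,617 = $10,088
Ending inventory: 107 @ $17 + 256 @ $18 = $6,427
Check: goods available $16,515 = COGS $10,088 + ending $6,427

Ending inventory = $6,427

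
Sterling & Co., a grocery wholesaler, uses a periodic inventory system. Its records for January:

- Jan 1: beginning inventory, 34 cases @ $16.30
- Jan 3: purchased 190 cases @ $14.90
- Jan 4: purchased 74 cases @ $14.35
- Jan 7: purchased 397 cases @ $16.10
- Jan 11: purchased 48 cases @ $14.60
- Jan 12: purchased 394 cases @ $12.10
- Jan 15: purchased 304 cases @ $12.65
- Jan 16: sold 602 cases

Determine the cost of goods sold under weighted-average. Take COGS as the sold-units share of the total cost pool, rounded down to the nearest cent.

COGS = $8,419.05

Jan 16, sell 602: 602/1441 × $20,152.60 → $8,419.05
Ending inventory (cost pool remaining) = $11,733.55
Check: goods available $20,152.60 = COGS $8,419.05 + ending $11,733.55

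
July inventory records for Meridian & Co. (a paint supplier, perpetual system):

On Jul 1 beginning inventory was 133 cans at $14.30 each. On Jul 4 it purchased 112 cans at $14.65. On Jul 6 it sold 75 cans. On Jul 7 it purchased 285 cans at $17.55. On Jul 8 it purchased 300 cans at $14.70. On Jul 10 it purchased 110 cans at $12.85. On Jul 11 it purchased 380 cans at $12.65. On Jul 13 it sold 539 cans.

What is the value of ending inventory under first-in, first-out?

Jul 6, 75 sold [FIFO — oldest first]: 75 @ $14.30 = $1,072.50
Jul 13, 539 sold [FIFO — oldest first]: 58 @ $14.30 + 112 @ $14.65 + 285 @ $17.55 + 84 @ $14.70 = $8,706.75
Total COGS = $1,072.50 + $8,706.75 = $9,779.25
Ending inventory: 216 @ $14.70 + 110 @ $12.85 + 380 @ $12.65 = $9,395.70
Check: goods available $19,174.95 = COGS $9,779.25 + ending $9,395.70

Ending inventory = $9,395.70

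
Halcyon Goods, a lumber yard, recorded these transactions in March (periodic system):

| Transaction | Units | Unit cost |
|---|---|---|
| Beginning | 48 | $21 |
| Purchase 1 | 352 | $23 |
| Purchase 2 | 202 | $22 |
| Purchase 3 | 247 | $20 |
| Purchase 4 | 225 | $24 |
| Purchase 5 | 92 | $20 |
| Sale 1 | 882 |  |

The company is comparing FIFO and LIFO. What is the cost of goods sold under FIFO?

FIFO COGS: 48 @ $21 + 352 @ $23 + 202 @ $22 + 247 @ $20 + 33 @ $24 = $19,280
LIFO COGS: 92 @ $20 + 225 @ $24 + 247 @ $20 + 202 @ $22 + 116 @ $23 = $19,292

COGS = $19,280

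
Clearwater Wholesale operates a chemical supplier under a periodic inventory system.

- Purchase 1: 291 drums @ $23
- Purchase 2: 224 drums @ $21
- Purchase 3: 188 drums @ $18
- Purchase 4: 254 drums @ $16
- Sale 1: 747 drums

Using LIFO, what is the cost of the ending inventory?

Sale 1 (747) [LIFO — newest first]: 254 @ $16 + 188 @ $18 + 224 @ $21 + 81 @ $23 = $14,015
Ending inventory: 210 @ $23 = $4,830
Check: goods available $18,845 = COGS $14,015 + ending $4,830

Ending inventory = $4,830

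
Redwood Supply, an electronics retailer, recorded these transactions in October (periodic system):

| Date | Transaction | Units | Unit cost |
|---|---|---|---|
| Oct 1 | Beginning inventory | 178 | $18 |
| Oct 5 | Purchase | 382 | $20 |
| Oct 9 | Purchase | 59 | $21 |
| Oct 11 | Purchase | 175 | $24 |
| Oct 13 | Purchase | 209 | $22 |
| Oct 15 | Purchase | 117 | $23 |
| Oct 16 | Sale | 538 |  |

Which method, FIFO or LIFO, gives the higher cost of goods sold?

LIFO

FIFO COGS: 178 @ $18 + 360 @ $20 = $10,404
LIFO COGS: 117 @ $23 + 209 @ $22 + 175 @ $24 + 37 @ $21 = $12,266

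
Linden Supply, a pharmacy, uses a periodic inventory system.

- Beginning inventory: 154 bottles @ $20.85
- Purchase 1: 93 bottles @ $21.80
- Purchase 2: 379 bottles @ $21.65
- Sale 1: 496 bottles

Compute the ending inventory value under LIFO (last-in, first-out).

Ending inventory = $2,710.50

Sale 1 (496) [LIFO — newest first]: 379 @ $21.65 + 93 @ $21.80 + 24 @ $20.85 = $10,733.15
Ending inventory: 130 @ $20.85 = $2,710.50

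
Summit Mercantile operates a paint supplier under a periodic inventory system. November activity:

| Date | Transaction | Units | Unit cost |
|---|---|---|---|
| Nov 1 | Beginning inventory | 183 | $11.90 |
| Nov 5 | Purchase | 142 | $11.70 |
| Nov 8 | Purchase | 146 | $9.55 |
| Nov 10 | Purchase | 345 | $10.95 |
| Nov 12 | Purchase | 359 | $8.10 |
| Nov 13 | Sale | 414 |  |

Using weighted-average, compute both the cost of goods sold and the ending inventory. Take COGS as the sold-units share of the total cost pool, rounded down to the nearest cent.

COGS = $4,199.56; ending inventory = $7,719.49

Nov 13, sell 414: 414/1175 × $11,919.05 → $4,199.56
Ending inventory (cost pool remaining) = $7,719.49
Check: goods available $11,919.05 = COGS $4,199.56 + ending $7,719.49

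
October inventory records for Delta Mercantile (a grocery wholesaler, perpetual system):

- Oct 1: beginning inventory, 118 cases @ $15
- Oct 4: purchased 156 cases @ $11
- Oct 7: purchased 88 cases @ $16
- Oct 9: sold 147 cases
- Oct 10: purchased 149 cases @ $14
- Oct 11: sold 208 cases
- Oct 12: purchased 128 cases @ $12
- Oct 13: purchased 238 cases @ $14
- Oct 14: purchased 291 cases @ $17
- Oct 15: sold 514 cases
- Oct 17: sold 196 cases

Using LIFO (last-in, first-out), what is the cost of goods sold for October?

Oct 9, 147 sold [LIFO — newest first]: 88 @ $16 + 59 @ $11 = $2,057
Oct 11, 208 sold [LIFO — newest first]: 149 @ $14 + 59 @ $11 = $2,735
Oct 15, 514 sold [LIFO — newest first]: 291 @ $17 + 223 @ $14 = $8,069
Oct 17, 196 sold [LIFO — newest first]: 15 @ $14 + 128 @ $12 + 38 @ $11 + 15 @ $15 = $2,389
Total COGS = $2,057 + $2,735 + $8,069 + $2,389 = $15,250
Ending inventory: 103 @ $15 = $1,545

COGS = $15,250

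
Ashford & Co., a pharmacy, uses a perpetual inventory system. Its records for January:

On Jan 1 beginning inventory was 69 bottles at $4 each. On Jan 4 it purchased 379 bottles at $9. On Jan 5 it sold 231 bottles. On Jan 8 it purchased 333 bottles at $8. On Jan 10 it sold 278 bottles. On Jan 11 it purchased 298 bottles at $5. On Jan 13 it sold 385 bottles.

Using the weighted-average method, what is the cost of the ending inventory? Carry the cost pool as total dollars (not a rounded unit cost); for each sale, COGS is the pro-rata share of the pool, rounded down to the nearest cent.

After Jan 1: 69 on hand, pool $276.00 (≈ $4.0000 each)
After Jan 4: 448 on hand, pool $3,687.00 (≈ $8.2299 each)
Jan 5, sell 231: 231/448 × $3,687.00 → $1,901.10
After Jan 8: 550 on hand, pool $4,449.90 (≈ $8.0907 each)
Jan 10, sell 278: 278/550 × $4,449.90 → $2,249.22
After Jan 11: 570 on hand, pool $3,690.68 (≈ $6.4749 each)
Jan 13, sell 385: 385/570 × $3,690.68 → $2,492.82
Total COGS = $1,901.10 + $2,249.22 + $2,492.82 = $6,643.14
Ending inventory (cost pool remaining) = $1,197.86
Check: goods available $7,841.00 = COGS $6,643.14 + ending $1,197.86

Ending inventory = $1,197.86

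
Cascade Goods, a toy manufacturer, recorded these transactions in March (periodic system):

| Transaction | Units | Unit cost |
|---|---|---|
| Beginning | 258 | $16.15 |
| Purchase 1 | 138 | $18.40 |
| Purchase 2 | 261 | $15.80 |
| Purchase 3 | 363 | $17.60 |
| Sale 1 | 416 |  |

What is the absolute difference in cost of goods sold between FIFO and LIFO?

$204.30

FIFO COGS: 258 @ $16.15 + 138 @ $18.40 + 20 @ $15.80 = $7,021.90
LIFO COGS: 363 @ $17.60 + 53 @ $15.80 = $7,226.20
Difference = |$7,021.90 − $7,226.20| = $204.30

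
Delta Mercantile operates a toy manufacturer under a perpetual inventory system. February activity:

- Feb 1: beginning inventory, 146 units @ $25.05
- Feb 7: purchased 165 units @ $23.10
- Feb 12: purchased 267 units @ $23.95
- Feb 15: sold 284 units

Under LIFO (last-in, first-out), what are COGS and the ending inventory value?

COGS = $6,787.35; ending inventory = $7,076.10

Feb 15, 284 sold [LIFO — newest first]: 267 @ $23.95 + 17 @ $23.10 = $6,787.35
Ending inventory: 146 @ $25.05 + 148 @ $23.10 = $7,076.10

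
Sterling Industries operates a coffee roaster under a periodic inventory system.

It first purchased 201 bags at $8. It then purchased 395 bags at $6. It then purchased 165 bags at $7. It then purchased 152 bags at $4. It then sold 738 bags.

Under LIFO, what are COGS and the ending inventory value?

COGS = $4,341; ending inventory = $1,400

Sale 1 (738) [LIFO — newest first]: 152 @ $4 + 165 @ $7 + 395 @ $6 + 26 @ $8 = $4,341
Ending inventory: 175 @ $8 = $1,400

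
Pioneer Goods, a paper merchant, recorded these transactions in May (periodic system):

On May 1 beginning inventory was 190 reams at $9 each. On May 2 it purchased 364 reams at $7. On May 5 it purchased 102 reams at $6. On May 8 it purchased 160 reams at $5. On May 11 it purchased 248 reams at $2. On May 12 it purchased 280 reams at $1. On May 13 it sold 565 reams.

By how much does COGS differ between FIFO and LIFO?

$3,363

FIFO COGS: 190 @ $9 + 364 @ $7 + 11 @ $6 = $4,324
LIFO COGS: 280 @ $1 + 248 @ $2 + 37 @ $5 = $961
Difference = |$4,324 − $961| = $3,363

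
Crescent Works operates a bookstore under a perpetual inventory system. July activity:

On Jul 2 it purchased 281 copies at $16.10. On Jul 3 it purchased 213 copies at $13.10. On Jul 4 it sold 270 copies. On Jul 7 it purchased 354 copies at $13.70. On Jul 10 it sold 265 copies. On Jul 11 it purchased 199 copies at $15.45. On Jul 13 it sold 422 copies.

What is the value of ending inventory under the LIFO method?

Ending inventory = $1,449.00

Jul 4, 270 sold [LIFO — newest first]: 213 @ $13.10 + 57 @ $16.10 = $3,708.00
Jul 10, 265 sold [LIFO — newest first]: 265 @ $13.70 = $3,630.50
Jul 13, 422 sold [LIFO — newest first]: 199 @ $15.45 + 89 @ $13.70 + 134 @ $16.10 = $6,451.25
Total COGS = $3,708.00 + $3,630.50 + $6,451.25 = $13,789.75
Ending inventory: 90 @ $16.10 = $1,449.00
Check: goods available $15,238.75 = COGS $13,789.75 + ending $1,449.00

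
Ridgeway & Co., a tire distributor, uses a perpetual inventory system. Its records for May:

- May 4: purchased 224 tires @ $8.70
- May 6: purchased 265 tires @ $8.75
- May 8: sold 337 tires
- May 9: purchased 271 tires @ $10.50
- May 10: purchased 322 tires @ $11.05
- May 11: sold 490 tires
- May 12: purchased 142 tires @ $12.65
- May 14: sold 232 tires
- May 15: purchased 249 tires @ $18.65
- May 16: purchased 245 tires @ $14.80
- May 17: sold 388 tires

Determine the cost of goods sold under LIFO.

COGS = $17,301.50

May 8, 337 sold [LIFO — newest first]: 265 @ $8.75 + 72 @ $8.70 = $2,945.15
May 11, 490 sold [LIFO — newest first]: 322 @ $11.05 + 168 @ $10.50 = $5,322.10
May 14, 232 sold [LIFO — newest first]: 142 @ $12.65 + 90 @ $10.50 = $2,741.30
May 17, 388 sold [LIFO — newest first]: 245 @ $14.80 + 143 @ $18.65 = $6,292.95
Total COGS = $2,945.15 + $5,322.10 + $2,741.30 + $6,292.95 = $17,301.50
Ending inventory: 152 @ $8.70 + 13 @ $10.50 + 106 @ $18.65 = $3,435.80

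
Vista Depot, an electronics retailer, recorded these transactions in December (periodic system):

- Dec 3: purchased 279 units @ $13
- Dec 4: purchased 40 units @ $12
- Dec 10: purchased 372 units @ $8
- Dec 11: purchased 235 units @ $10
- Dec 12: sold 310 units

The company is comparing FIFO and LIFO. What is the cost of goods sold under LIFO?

COGS = $2,950

FIFO COGS: 279 @ $13 + 31 @ $12 = $3,999
LIFO COGS: 235 @ $10 + 75 @ $8 = $2,950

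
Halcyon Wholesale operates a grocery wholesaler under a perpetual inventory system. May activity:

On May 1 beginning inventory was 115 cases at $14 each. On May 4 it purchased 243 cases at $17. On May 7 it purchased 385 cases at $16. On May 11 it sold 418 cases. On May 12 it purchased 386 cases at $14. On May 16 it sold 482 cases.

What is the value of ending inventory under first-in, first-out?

May 11, 418 sold [FIFO — oldest first]: 115 @ $14 + 243 @ $17 + 60 @ $16 = $6,701
May 16, 482 sold [FIFO — oldest first]: 325 @ $16 + 157 @ $14 = $7,398
Total COGS = $6,701 + $7,398 = $14,099
Ending inventory: 229 @ $14 = $3,206
Check: goods available $17,305 = COGS $14,099 + ending $3,206

Ending inventory = $3,206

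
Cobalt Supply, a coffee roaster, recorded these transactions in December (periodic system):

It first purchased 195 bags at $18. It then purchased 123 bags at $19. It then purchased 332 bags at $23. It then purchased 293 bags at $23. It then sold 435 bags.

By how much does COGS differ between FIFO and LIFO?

$1,467

FIFO COGS: 195 @ $18 + 123 @ $19 + 117 @ $23 = $8,538
LIFO COGS: 293 @ $23 + 142 @ $23 = $10,005
Difference = |$8,538 − $10,005| = $1,467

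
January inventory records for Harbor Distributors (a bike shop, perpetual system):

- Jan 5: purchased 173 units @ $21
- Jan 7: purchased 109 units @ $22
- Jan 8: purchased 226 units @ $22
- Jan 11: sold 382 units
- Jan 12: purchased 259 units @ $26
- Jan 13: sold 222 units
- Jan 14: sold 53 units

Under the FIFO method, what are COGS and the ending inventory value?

Jan 11, 382 sold [FIFO — oldest first]: 173 @ $21 + 109 @ $22 + 100 @ $22 = $8,231
Jan 13, 222 sold [FIFO — oldest first]: 126 @ $22 + 96 @ $26 = $5,268
Jan 14, 53 sold [FIFO — oldest first]: 53 @ $26 = $1,378
Total COGS = $8,231 + $5,268 + $1,378 = $14,877
Ending inventory: 110 @ $26 = $2,860

COGS = $14,877; ending inventory = $2,860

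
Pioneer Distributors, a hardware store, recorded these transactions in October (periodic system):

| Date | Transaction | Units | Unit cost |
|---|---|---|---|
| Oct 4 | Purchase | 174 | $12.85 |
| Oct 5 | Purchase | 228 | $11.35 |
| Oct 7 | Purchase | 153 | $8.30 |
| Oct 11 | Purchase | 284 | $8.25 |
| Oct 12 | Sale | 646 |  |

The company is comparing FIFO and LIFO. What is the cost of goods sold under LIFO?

COGS = $5,985.05

FIFO COGS: 174 @ $12.85 + 228 @ $11.35 + 153 @ $8.30 + 91 @ $8.25 = $6,844.35
LIFO COGS: 284 @ $8.25 + 153 @ $8.30 + 209 @ $11.35 = $5,985.05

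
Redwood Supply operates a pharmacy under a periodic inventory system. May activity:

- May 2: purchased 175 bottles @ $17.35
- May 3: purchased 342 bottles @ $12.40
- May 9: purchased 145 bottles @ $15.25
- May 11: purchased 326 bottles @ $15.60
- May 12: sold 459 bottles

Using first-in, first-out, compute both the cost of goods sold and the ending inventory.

COGS = $6,557.85; ending inventory = $8,016.05

May 12, 459 sold [FIFO — oldest first]: 175 @ $17.35 + 284 @ $12.40 = $6,557.85
Ending inventory: 58 @ $12.40 + 145 @ $15.25 + 326 @ $15.60 = $8,016.05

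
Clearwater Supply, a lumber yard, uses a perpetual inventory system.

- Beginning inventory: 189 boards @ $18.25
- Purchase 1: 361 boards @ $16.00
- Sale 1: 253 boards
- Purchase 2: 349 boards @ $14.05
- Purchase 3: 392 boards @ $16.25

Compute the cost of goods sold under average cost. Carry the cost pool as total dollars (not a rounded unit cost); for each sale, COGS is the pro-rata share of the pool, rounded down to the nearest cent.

After Beginning: 189 on hand, pool $3,449.25 (≈ $18.2500 each)
After Purchase 1: 550 on hand, pool $9,225.25 (≈ $16.7732 each)
Sale 1, sell 253: 253/550 × $9,225.25 → $4,243.61
After Purchase 2: 646 on hand, pool $9,885.09 (≈ $15.3020 each)
After Purchase 3: 1038 on hand, pool $16,255.09 (≈ $15.6600 each)
Ending inventory (cost pool remaining) = $16,255.09

COGS = $4,243.61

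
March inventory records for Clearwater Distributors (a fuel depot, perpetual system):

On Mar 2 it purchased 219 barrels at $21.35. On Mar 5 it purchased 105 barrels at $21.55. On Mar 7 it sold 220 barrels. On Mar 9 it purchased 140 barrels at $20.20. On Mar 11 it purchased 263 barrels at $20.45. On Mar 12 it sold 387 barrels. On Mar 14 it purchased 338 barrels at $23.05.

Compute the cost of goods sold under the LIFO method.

Mar 7, 220 sold [LIFO — newest first]: 105 @ $21.55 + 115 @ $21.35 = $4,718.00
Mar 12, 387 sold [LIFO — newest first]: 263 @ $20.45 + 124 @ $20.20 = $7,883.15
Total COGS = $4,718.00 + $7,883.15 = $12,601.15
Ending inventory: 104 @ $21.35 + 16 @ $20.20 + 338 @ $23.05 = $10,334.50
Check: goods available $22,935.65 = COGS $12,601.15 + ending $10,334.50

COGS = $12,601.15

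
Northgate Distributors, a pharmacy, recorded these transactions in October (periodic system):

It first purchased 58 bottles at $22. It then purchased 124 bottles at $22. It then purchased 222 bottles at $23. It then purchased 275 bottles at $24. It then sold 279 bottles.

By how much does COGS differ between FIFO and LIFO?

$457

FIFO COGS: 58 @ $22 + 124 @ $22 + 97 @ $23 = $6,235
LIFO COGS: 275 @ $24 + 4 @ $23 = $6,692
Difference = |$6,235 − $6,692| = $457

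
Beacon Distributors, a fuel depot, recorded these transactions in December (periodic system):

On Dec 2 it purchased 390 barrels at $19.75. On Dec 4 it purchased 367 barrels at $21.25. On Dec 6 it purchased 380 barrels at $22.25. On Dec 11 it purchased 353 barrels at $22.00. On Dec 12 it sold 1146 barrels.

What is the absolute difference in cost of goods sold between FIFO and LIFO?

FIFO COGS: 390 @ $19.75 + 367 @ $21.25 + 380 @ $22.25 + 9 @ $22.00 = $24,154.25
LIFO COGS: 353 @ $22.00 + 380 @ $22.25 + 367 @ $21.25 + 46 @ $19.75 = $24,928.25
Difference = |$24,154.25 − $24,928.25| = $774.00

$774.00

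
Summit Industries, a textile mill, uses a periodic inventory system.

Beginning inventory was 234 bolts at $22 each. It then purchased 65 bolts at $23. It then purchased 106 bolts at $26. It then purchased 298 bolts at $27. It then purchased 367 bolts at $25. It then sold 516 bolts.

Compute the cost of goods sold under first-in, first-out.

Sale 1 (516) [FIFO — oldest first]: 234 @ $22 + 65 @ $23 + 106 @ $26 + 111 @ $27 = $12,396
Ending inventory: 187 @ $27 + 367 @ $25 = $14,224

COGS = $12,396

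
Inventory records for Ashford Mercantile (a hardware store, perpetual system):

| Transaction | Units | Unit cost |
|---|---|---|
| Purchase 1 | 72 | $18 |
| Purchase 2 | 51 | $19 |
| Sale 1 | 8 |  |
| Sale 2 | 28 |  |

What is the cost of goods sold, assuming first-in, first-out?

COGS = $648

Sale 1 (8) [FIFO — oldest first]: 8 @ $18 = $144
Sale 2 (28) [FIFO — oldest first]: 28 @ $18 = $504
Total COGS = $144 + $504 = $648
Ending inventory: 36 @ $18 + 51 @ $19 = $1,617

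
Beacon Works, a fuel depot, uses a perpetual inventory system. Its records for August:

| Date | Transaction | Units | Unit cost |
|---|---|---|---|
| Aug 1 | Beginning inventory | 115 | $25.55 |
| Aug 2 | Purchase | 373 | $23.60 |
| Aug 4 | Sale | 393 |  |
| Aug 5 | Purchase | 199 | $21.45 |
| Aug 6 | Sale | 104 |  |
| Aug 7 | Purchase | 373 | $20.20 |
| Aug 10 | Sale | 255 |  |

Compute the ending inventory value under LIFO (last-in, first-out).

Ending inventory = $6,848.60

Aug 4, 393 sold [LIFO — newest first]: 373 @ $23.60 + 20 @ $25.55 = $9,313.80
Aug 6, 104 sold [LIFO — newest first]: 104 @ $21.45 = $2,230.80
Aug 10, 255 sold [LIFO — newest first]: 255 @ $20.20 = $5,151.00
Total COGS = $9,313.80 + $2,230.80 + $5,151.00 = $16,695.60
Ending inventory: 95 @ $25.55 + 95 @ $21.45 + 118 @ $20.20 = $6,848.60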